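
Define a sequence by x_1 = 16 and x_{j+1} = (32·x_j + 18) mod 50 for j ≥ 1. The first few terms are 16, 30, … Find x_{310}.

Listing terms: x_1 = 16; x_2 = 30; x_3 = 28; x_4 = 14; x_5 = 16.
Since x_5 = x_1 = 16, the sequence is periodic with period 4.
(310 - 1) mod 4 = 1, so x_{310} = x_2 = 30.

30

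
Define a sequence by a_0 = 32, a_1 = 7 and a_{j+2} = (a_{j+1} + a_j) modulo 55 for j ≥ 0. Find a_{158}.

2

Listing terms: a_0 = 32, a_1 = 7, a_2 = 39, a_3 = 46, a_4 = 30, a_5 = 21, a_6 = 51, a_7 = 17, a_8 = 13, a_9 = 30, a_{10} = 43, a_{11} = 18, a_{12} = 6, a_{13} = 24, a_{14} = 30, a_{15} = 54, a_{16} = 29, a_{17} = 28, a_{18} = 2, a_{19} = 30, a_{20} = 32, a_{21} = 7.
The sequence repeats with period 20.
So a_{158} = a_{0 + ((158-0) mod 20)} = a_{18} = 2.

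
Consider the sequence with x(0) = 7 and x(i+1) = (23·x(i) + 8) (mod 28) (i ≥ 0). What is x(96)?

7

Listing terms: x(0) = 7,  x(1) = 1,  x(2) = 3,  x(3) = 21,  x(4) = 15,  x(5) = 17,  x(6) = 7.
Since x(6) = x(0) = 7, the sequence is periodic with period 6.
(96 - 0) mod 6 = 0, so x(96) = x(0) = 7.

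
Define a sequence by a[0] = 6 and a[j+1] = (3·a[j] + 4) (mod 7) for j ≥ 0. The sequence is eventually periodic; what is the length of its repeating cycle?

6

a[0] = 6, a[1] = 1, a[2] = 0, a[3] = 4, a[4] = 2, a[5] = 3, a[6] = 6.
The sequence repeats with period 6.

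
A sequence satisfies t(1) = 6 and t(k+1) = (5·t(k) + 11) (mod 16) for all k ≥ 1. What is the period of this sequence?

16

Listing terms: t(1) = 6; t(2) = 9; t(3) = 8; t(4) = 3; t(5) = 10; t(6) = 13; t(7) = 12; t(8) = 7; t(9) = 14; t(10) = 1; t(11) = 0; t(12) = 11; t(13) = 2; t(14) = 5; t(15) = 4; t(16) = 15; t(17) = 6.
Since t(17) = t(1) = 6, the sequence is periodic with period 16.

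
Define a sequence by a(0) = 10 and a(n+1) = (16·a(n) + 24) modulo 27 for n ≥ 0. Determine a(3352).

4

a(0) = 10; a(1) = 22; a(2) = 25; a(3) = 19; a(4) = 4; a(5) = 7; a(6) = 1; a(7) = 13; a(8) = 16; a(9) = 10.
The sequence repeats with period 9.
(3352 - 0) mod 9 = 4, so a(3352) = a(4) = 4.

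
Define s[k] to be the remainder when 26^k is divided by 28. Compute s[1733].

We have s[0] = 1, s[1] = 26, s[2] = 4, s[3] = 20, s[4] = 16, s[5] = 24, s[6] = 8, s[7] = 12, s[8] = 4.
Since s[8] = s[2] = 4, the sequence is eventually periodic: after a pre-period of length 2 it cycles with period 6.
For k ≥ 2, s[k] depends only on (k - 2) mod 6. (1733 - 2) mod 6 = 3, so s[1733] = s[5] = 24.

24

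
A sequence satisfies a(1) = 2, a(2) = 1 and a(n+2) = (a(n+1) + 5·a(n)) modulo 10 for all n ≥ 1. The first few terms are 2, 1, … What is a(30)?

1

We have a(1) = 2; a(2) = 1; a(3) = 1; a(4) = 6; a(5) = 1; a(6) = 1.
Since (a(5), a(6)) = (a(2), a(3)) = (1, 1) (two consecutive terms determine the rest), the sequence is eventually periodic: after a pre-period of length 1 it cycles with period 3.
For n ≥ 2, a(n) depends only on (n - 2) mod 3. (30 - 2) mod 3 = 1, so a(30) = a(3) = 1.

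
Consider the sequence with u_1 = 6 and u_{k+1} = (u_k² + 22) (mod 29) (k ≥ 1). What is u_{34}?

We have u_1 = 6; u_2 = 0; u_3 = 22; u_4 = 13; u_5 = 17; u_6 = 21; u_7 = 28; u_8 = 23; u_9 = 0.
Since u_9 = u_2 = 0, the sequence is eventually periodic: after a pre-period of length 1 it cycles with period 7.
For k ≥ 2, u_k depends only on (k - 2) mod 7. (34 - 2) mod 7 = 4, so u_{34} = u_6 = 21.

21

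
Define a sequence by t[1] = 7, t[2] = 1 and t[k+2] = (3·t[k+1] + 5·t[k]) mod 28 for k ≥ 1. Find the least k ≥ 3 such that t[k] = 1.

Listing terms: t[1] = 7,  t[2] = 1,  t[3] = 10,  t[4] = 7,  t[5] = 15,  t[6] = 24,  t[7] = 7,  t[8] = 1.
The sequence repeats with period 6.
The value 1 next appears (with k ≥ 3) at t[8].

8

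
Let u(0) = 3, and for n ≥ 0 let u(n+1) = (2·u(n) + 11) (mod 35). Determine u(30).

10

u(0) = 3; u(1) = 17; u(2) = 10; u(3) = 31; u(4) = 3.
Since u(4) = u(0) = 3, the sequence is periodic with period 4.
(30 - 0) mod 4 = 2, so u(30) = u(2) = 10.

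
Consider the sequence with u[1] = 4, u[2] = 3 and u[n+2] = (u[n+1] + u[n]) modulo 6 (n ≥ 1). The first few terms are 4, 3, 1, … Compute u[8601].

1

Computing terms: u[1] = 4,  u[2] = 3,  u[3] = 1,  u[4] = 4,  u[5] = 5,  u[6] = 3,  u[7] = 2,  u[8] = 5,  u[9] = 1,  u[10] = 0,  u[11] = 1,  u[12] = 1,  u[13] = 2,  u[14] = 3,  u[15] = 5,  u[16] = 2,  u[17] = 1,  u[18] = 3,  u[19] = 4,  u[20] = 1,  u[21] = 5,  u[22] = 0,  u[23] = 5,  u[24] = 5,  u[25] = 4,  u[26] = 3.
Since (u[25], u[26]) = (u[1], u[2]) = (4, 3) (two consecutive terms determine the rest), the sequence is periodic with period 24.
So u[8601] = u[1 + ((8601-1) mod 24)] = u[9] = 1.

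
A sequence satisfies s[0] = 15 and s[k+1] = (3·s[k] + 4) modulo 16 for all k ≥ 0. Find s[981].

s[0] = 15; s[1] = 1; s[2] = 7; s[3] = 9; s[4] = 15.
Since s[4] = s[0] = 15, the sequence is periodic with period 4.
(981 - 0) mod 4 = 1, so s[981] = s[1] = 1.

1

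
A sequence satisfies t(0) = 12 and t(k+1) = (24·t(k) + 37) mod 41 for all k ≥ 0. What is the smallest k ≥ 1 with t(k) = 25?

We have t(0) = 12, t(1) = 38, t(2) = 6, t(3) = 17, t(4) = 35, t(5) = 16, t(6) = 11, t(7) = 14, t(8) = 4, t(9) = 10, t(10) = 31, t(11) = 2, t(12) = 3, t(13) = 27, t(14) = 29, t(15) = 36, t(16) = 40, t(17) = 13, t(18) = 21, t(19) = 8, t(20) = 24, t(21) = 39, t(22) = 30, t(23) = 19, t(24) = 1, t(25) = 20, t(26) = 25, t(27) = 22, t(28) = 32, t(29) = 26, t(30) = 5, t(31) = 34, t(32) = 33, t(33) = 9, t(34) = 7, t(35) = 0, t(36) = 37, t(37) = 23, t(38) = 15, t(39) = 28, t(40) = 12.
Since t(40) = t(0) = 12, the sequence is periodic with period 40.
The value 25 first appears (with k ≥ 1) at t(26).

26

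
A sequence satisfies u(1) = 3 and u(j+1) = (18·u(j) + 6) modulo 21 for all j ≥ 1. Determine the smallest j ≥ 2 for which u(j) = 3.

Computing terms: u(1) = 3, u(2) = 18, u(3) = 15, u(4) = 3.
The sequence repeats with period 3.
The value 3 next appears (with j ≥ 2) at u(4).

4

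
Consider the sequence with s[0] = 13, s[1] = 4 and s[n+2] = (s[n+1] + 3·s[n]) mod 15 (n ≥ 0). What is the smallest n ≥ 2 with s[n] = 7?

We have s[0] = 13, s[1] = 4, s[2] = 13, s[3] = 10, s[4] = 4, s[5] = 4, s[6] = 1, s[7] = 13, s[8] = 1, s[9] = 10, s[10] = 13, s[11] = 13, s[12] = 7, s[13] = 1, s[14] = 7, s[15] = 10, s[16] = 1, s[17] = 1, s[18] = 4, s[19] = 7, s[20] = 4, s[21] = 10, s[22] = 7, s[23] = 7, s[24] = 13, s[25] = 4.
Since (s[24], s[25]) = (s[0], s[1]) = (13, 4) (two consecutive terms determine the rest), the sequence is periodic with period 24.
The value 7 first appears (with n ≥ 2) at s[12].

12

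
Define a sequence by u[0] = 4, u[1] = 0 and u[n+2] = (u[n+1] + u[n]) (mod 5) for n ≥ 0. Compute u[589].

Listing terms: u[0] = 4,  u[1] = 0,  u[2] = 4,  u[3] = 4,  u[4] = 3,  u[5] = 2,  u[6] = 0,  u[7] = 2,  u[8] = 2,  u[9] = 4,  u[10] = 1,  u[11] = 0,  u[12] = 1,  u[13] = 1,  u[14] = 2,  u[15] = 3,  u[16] = 0,  u[17] = 3,  u[18] = 3,  u[19] = 1,  u[20] = 4,  u[21] = 0.
Since (u[20], u[21]) = (u[0], u[1]) = (4, 0) (two consecutive terms determine the rest), the sequence is periodic with period 20.
So u[589] = u[0 + ((589-0) mod 20)] = u[9] = 4.

4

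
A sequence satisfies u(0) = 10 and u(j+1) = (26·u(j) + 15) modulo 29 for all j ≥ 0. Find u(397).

22

We have u(0) = 10; u(1) = 14; u(2) = 2; u(3) = 9; u(4) = 17; u(5) = 22; u(6) = 7; u(7) = 23; u(8) = 4; u(9) = 3; u(10) = 6; u(11) = 26; u(12) = 24; u(13) = 1; u(14) = 12; u(15) = 8; u(16) = 20; u(17) = 13; u(18) = 5; u(19) = 0; u(20) = 15; u(21) = 28; u(22) = 18; u(23) = 19; u(24) = 16; u(25) = 25; u(26) = 27; u(27) = 21; u(28) = 10.
Since u(28) = u(0) = 10, the sequence is periodic with period 28.
So u(397) = u(0 + ((397-0) mod 28)) = u(5) = 22.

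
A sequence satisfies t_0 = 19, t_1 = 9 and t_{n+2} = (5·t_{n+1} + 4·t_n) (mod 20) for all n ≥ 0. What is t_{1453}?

9

We have t_0 = 19,  t_1 = 9,  t_2 = 1,  t_3 = 1,  t_4 = 9,  t_5 = 9,  t_6 = 1.
Since (t_5, t_6) = (t_1, t_2) = (9, 1) (two consecutive terms determine the rest), the sequence is eventually periodic: after a pre-period of length 1 it cycles with period 4.
For n ≥ 1, t_n depends only on (n - 1) mod 4. (1453 - 1) mod 4 = 0, so t_{1453} = t_1 = 9.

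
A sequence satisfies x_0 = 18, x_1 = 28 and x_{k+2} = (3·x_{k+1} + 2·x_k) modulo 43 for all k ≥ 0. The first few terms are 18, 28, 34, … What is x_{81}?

Listing terms: x_0 = 18; x_1 = 28; x_2 = 34; x_3 = 29; x_4 = 26; x_5 = 7; x_6 = 30; x_7 = 18; x_8 = 28.
The sequence repeats with period 7.
(81 - 0) mod 7 = 4, so x_{81} = x_4 = 26.

26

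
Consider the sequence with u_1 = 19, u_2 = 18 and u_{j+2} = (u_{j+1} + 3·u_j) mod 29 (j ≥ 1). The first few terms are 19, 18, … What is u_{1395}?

27

u_1 = 19,  u_2 = 18,  u_3 = 17,  u_4 = 13,  u_5 = 6,  u_6 = 16,  u_7 = 5,  u_8 = 24,  u_9 = 10,  u_{10} = 24,  u_{11} = 25,  u_{12} = 10,  u_{13} = 27,  u_{14} = 28,  u_{15} = 22,  u_{16} = 19,  u_{17} = 27,  u_{18} = 26,  u_{19} = 20,  u_{20} = 11,  u_{21} = 13,  u_{22} = 17,  u_{23} = 27,  u_{24} = 20,  u_{25} = 14,  u_{26} = 16,  u_{27} = 0,  u_{28} = 19,  u_{29} = 19,  u_{30} = 18.
Since (u_{29}, u_{30}) = (u_1, u_2) = (19, 18) (two consecutive terms determine the rest), the sequence is periodic with period 28.
(1395 - 1) mod 28 = 22, so u_{1395} = u_{23} = 27.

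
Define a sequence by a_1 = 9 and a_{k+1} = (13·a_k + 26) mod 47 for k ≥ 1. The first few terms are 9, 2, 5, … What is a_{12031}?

25

We have a_1 = 9; a_2 = 2; a_3 = 5; a_4 = 44; a_5 = 34; a_6 = 45; a_7 = 0; a_8 = 26; a_9 = 35; a_{10} = 11; a_{11} = 28; a_{12} = 14; a_{13} = 20; a_{14} = 4; a_{15} = 31; a_{16} = 6; a_{17} = 10; a_{18} = 15; a_{19} = 33; a_{20} = 32; a_{21} = 19; a_{22} = 38; a_{23} = 3; a_{24} = 18; a_{25} = 25; a_{26} = 22; a_{27} = 30; a_{28} = 40; a_{29} = 29; a_{30} = 27; a_{31} = 1; a_{32} = 39; a_{33} = 16; a_{34} = 46; a_{35} = 13; a_{36} = 7; a_{37} = 23; a_{38} = 43; a_{39} = 21; a_{40} = 17; a_{41} = 12; a_{42} = 41; a_{43} = 42; a_{44} = 8; a_{45} = 36; a_{46} = 24; a_{47} = 9.
Since a_{47} = a_1 = 9, the sequence is periodic with period 46.
(12031 - 1) mod 46 = 24, so a_{12031} = a_{25} = 25.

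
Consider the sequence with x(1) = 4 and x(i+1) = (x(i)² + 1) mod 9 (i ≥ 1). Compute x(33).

2

We have x(1) = 4, x(2) = 8, x(3) = 2, x(4) = 5, x(5) = 8.
Since x(5) = x(2) = 8, the sequence is eventually periodic: after a pre-period of length 1 it cycles with period 3.
For i ≥ 2, x(i) depends only on (i - 2) mod 3. (33 - 2) mod 3 = 1, so x(33) = x(3) = 2.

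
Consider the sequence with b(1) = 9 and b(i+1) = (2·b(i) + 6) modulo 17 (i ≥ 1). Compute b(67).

We have b(1) = 9, b(2) = 7, b(3) = 3, b(4) = 12, b(5) = 13, b(6) = 15, b(7) = 2, b(8) = 10, b(9) = 9.
The sequence repeats with period 8.
So b(67) = b(1 + ((67-1) mod 8)) = b(3) = 3.

3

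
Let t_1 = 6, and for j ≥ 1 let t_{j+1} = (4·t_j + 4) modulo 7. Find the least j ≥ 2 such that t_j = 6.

4

t_1 = 6, t_2 = 0, t_3 = 4, t_4 = 6.
The sequence repeats with period 3.
The value 6 next appears (with j ≥ 2) at t_4.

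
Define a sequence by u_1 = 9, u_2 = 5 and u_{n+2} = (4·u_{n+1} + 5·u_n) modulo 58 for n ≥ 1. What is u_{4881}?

53

We have u_1 = 9; u_2 = 5; u_3 = 7; u_4 = 53; u_5 = 15; u_6 = 35; u_7 = 41; u_8 = 49; u_9 = 53; u_{10} = 51; u_{11} = 5; u_{12} = 43; u_{13} = 23; u_{14} = 17; u_{15} = 9; u_{16} = 5.
The sequence repeats with period 14.
(4881 - 1) mod 14 = 8, so u_{4881} = u_9 = 53.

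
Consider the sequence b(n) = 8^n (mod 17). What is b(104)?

b(1) = 8, b(2) = 13, b(3) = 2, b(4) = 16, b(5) = 9, b(6) = 4, b(7) = 15, b(8) = 1, b(9) = 8.
Since b(9) = b(1) = 8, the sequence is periodic with period 8.
So b(104) = b(1 + ((104-1) mod 8)) = b(8) = 1.

1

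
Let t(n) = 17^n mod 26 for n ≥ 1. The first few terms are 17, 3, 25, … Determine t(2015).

We have t(1) = 17, t(2) = 3, t(3) = 25, t(4) = 9, t(5) = 23, t(6) = 1, t(7) = 17.
The sequence repeats with period 6.
So t(2015) = t(1 + ((2015-1) mod 6)) = t(5) = 23.

23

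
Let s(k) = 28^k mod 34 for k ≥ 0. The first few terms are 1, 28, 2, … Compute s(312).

16

s(0) = 1, s(1) = 28, s(2) = 2, s(3) = 22, s(4) = 4, s(5) = 10, s(6) = 8, s(7) = 20, s(8) = 16, s(9) = 6, s(10) = 32, s(11) = 12, s(12) = 30, s(13) = 24, s(14) = 26, s(15) = 14, s(16) = 18, s(17) = 28.
Since s(17) = s(1) = 28, the sequence is eventually periodic: after a pre-period of length 1 it cycles with period 16.
For k ≥ 1, s(k) depends only on (k - 1) mod 16. (312 - 1) mod 16 = 7, so s(312) = s(8) = 16.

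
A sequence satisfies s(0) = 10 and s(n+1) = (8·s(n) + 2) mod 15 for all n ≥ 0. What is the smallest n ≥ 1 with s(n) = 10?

4

Listing terms: s(0) = 10; s(1) = 7; s(2) = 13; s(3) = 1; s(4) = 10.
The sequence repeats with period 4.
The value 10 next appears (with n ≥ 1) at s(4).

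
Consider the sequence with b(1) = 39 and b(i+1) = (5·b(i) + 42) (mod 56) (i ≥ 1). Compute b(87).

51

Computing terms: b(1) = 39,  b(2) = 13,  b(3) = 51,  b(4) = 17,  b(5) = 15,  b(6) = 5,  b(7) = 11,  b(8) = 41,  b(9) = 23,  b(10) = 45,  b(11) = 43,  b(12) = 33,  b(13) = 39.
The sequence repeats with period 12.
(87 - 1) mod 12 = 2, so b(87) = b(3) = 51.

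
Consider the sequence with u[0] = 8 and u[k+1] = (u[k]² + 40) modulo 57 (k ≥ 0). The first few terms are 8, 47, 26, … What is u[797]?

2

We have u[0] = 8,  u[1] = 47,  u[2] = 26,  u[3] = 32,  u[4] = 38,  u[5] = 2,  u[6] = 44,  u[7] = 38.
Since u[7] = u[4] = 38, the sequence is eventually periodic: after a pre-period of length 4 it cycles with period 3.
For k ≥ 4, u[k] depends only on (k - 4) mod 3. (797 - 4) mod 3 = 1, so u[797] = u[5] = 2.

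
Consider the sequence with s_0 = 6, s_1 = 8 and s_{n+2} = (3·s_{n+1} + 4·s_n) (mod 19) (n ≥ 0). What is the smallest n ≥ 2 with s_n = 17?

4

We have s_0 = 6, s_1 = 8, s_2 = 10, s_3 = 5, s_4 = 17, s_5 = 14, s_6 = 15, s_7 = 6, s_8 = 2, s_9 = 11, s_{10} = 3, s_{11} = 15, s_{12} = 0, s_{13} = 3, s_{14} = 9, s_{15} = 1, s_{16} = 1, s_{17} = 7, s_{18} = 6, s_{19} = 8.
Since (s_{18}, s_{19}) = (s_0, s_1) = (6, 8) (two consecutive terms determine the rest), the sequence is periodic with period 18.
The value 17 first appears (with n ≥ 2) at s_4.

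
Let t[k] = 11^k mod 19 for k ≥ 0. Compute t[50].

7

t[0] = 1,  t[1] = 11,  t[2] = 7,  t[3] = 1.
The sequence repeats with period 3.
(50 - 0) mod 3 = 2, so t[50] = t[2] = 7.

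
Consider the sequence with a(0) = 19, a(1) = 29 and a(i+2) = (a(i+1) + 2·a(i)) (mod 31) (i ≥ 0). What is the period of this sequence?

Listing terms: a(0) = 19,  a(1) = 29,  a(2) = 5,  a(3) = 1,  a(4) = 11,  a(5) = 13,  a(6) = 4,  a(7) = 30,  a(8) = 7,  a(9) = 5,  a(10) = 19,  a(11) = 29.
Since (a(10), a(11)) = (a(0), a(1)) = (19, 29) (two consecutive terms determine the rest), the sequence is periodic with period 10.

10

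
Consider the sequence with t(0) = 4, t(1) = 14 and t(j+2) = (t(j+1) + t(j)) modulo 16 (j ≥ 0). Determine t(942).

Computing terms: t(0) = 4; t(1) = 14; t(2) = 2; t(3) = 0; t(4) = 2; t(5) = 2; t(6) = 4; t(7) = 6; t(8) = 10; t(9) = 0; t(10) = 10; t(11) = 10; t(12) = 4; t(13) = 14.
The sequence repeats with period 12.
So t(942) = t(0 + ((942-0) mod 12)) = t(6) = 4.

4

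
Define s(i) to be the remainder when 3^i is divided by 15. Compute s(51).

12

s(1) = 3, s(2) = 9, s(3) = 12, s(4) = 6, s(5) = 3.
Since s(5) = s(1) = 3, the sequence is periodic with period 4.
So s(51) = s(1 + ((51-1) mod 4)) = s(3) = 12.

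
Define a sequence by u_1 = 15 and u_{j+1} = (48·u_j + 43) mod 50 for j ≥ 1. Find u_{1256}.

19

We have u_1 = 15, u_2 = 13, u_3 = 17, u_4 = 9, u_5 = 25, u_6 = 43, u_7 = 7, u_8 = 29, u_9 = 35, u_{10} = 23, u_{11} = 47, u_{12} = 49, u_{13} = 45, u_{14} = 3, u_{15} = 37, u_{16} = 19, u_{17} = 5, u_{18} = 33, u_{19} = 27, u_{20} = 39, u_{21} = 15.
Since u_{21} = u_1 = 15, the sequence is periodic with period 20.
So u_{1256} = u_{1 + ((1256-1) mod 20)} = u_{16} = 19.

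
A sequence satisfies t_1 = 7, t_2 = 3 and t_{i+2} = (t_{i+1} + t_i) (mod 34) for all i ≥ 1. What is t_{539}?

11

Computing terms: t_1 = 7,  t_2 = 3,  t_3 = 10,  t_4 = 13,  t_5 = 23,  t_6 = 2,  t_7 = 25,  t_8 = 27,  t_9 = 18,  t_{10} = 11,  t_{11} = 29,  t_{12} = 6,  t_{13} = 1,  t_{14} = 7,  t_{15} = 8,  t_{16} = 15,  t_{17} = 23,  t_{18} = 4,  t_{19} = 27,  t_{20} = 31,  t_{21} = 24,  t_{22} = 21,  t_{23} = 11,  t_{24} = 32,  t_{25} = 9,  t_{26} = 7,  t_{27} = 16,  t_{28} = 23,  t_{29} = 5,  t_{30} = 28,  t_{31} = 33,  t_{32} = 27,  t_{33} = 26,  t_{34} = 19,  t_{35} = 11,  t_{36} = 30,  t_{37} = 7,  t_{38} = 3.
Since (t_{37}, t_{38}) = (t_1, t_2) = (7, 3) (two consecutive terms determine the rest), the sequence is periodic with period 36.
So t_{539} = t_{1 + ((539-1) mod 36)} = t_{35} = 11.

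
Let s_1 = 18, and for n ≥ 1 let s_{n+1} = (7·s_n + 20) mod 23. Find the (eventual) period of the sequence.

Listing terms: s_1 = 18,  s_2 = 8,  s_3 = 7,  s_4 = 0,  s_5 = 20,  s_6 = 22,  s_7 = 13,  s_8 = 19,  s_9 = 15,  s_{10} = 10,  s_{11} = 21,  s_{12} = 6,  s_{13} = 16,  s_{14} = 17,  s_{15} = 1,  s_{16} = 4,  s_{17} = 2,  s_{18} = 11,  s_{19} = 5,  s_{20} = 9,  s_{21} = 14,  s_{22} = 3,  s_{23} = 18.
Since s_{23} = s_1 = 18, the sequence is periodic with period 22.

22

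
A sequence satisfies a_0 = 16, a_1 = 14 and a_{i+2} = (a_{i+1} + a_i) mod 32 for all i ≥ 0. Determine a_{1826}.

30

Listing terms: a_0 = 16; a_1 = 14; a_2 = 30; a_3 = 12; a_4 = 10; a_5 = 22; a_6 = 0; a_7 = 22; a_8 = 22; a_9 = 12; a_{10} = 2; a_{11} = 14; a_{12} = 16; a_{13} = 30; a_{14} = 14; a_{15} = 12; a_{16} = 26; a_{17} = 6; a_{18} = 0; a_{19} = 6; a_{20} = 6; a_{21} = 12; a_{22} = 18; a_{23} = 30; a_{24} = 16; a_{25} = 14.
Since (a_{24}, a_{25}) = (a_0, a_1) = (16, 14) (two consecutive terms determine the rest), the sequence is periodic with period 24.
(1826 - 0) mod 24 = 2, so a_{1826} = a_2 = 30.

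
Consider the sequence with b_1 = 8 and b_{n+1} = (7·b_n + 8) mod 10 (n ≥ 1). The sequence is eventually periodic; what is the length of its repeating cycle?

4

We have b_1 = 8,  b_2 = 4,  b_3 = 6,  b_4 = 0,  b_5 = 8.
The sequence repeats with period 4.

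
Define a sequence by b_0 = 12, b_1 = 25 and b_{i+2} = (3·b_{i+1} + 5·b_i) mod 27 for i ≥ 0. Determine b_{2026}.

12

Computing terms: b_0 = 12,  b_1 = 25,  b_2 = 0,  b_3 = 17,  b_4 = 24,  b_5 = 22,  b_6 = 24,  b_7 = 20,  b_8 = 18,  b_9 = 19,  b_{10} = 12,  b_{11} = 23,  b_{12} = 21,  b_{13} = 16,  b_{14} = 18,  b_{15} = 26,  b_{16} = 6,  b_{17} = 13,  b_{18} = 15,  b_{19} = 2,  b_{20} = 0,  b_{21} = 10,  b_{22} = 3,  b_{23} = 5,  b_{24} = 3,  b_{25} = 7,  b_{26} = 9,  b_{27} = 8,  b_{28} = 15,  b_{29} = 4,  b_{30} = 6,  b_{31} = 11,  b_{32} = 9,  b_{33} = 1,  b_{34} = 21,  b_{35} = 14,  b_{36} = 12,  b_{37} = 25.
The sequence repeats with period 36.
(2026 - 0) mod 36 = 10, so b_{2026} = b_{10} = 12.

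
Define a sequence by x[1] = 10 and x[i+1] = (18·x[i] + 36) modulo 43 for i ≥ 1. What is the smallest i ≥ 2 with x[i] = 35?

19

Listing terms: x[1] = 10,  x[2] = 1,  x[3] = 11,  x[4] = 19,  x[5] = 34,  x[6] = 3,  x[7] = 4,  x[8] = 22,  x[9] = 2,  x[10] = 29,  x[11] = 42,  x[12] = 18,  x[13] = 16,  x[14] = 23,  x[15] = 20,  x[16] = 9,  x[17] = 26,  x[18] = 31,  x[19] = 35,  x[20] = 21,  x[21] = 27,  x[22] = 6,  x[23] = 15,  x[24] = 5,  x[25] = 40,  x[26] = 25,  x[27] = 13,  x[28] = 12,  x[29] = 37,  x[30] = 14,  x[31] = 30,  x[32] = 17,  x[33] = 41,  x[34] = 0,  x[35] = 36,  x[36] = 39,  x[37] = 7,  x[38] = 33,  x[39] = 28,  x[40] = 24,  x[41] = 38,  x[42] = 32,  x[43] = 10.
Since x[43] = x[1] = 10, the sequence is periodic with period 42.
The value 35 first appears (with i ≥ 2) at x[19].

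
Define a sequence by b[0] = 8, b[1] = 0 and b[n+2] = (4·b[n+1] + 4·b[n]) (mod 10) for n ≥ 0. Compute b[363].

Computing terms: b[0] = 8, b[1] = 0, b[2] = 2, b[3] = 8, b[4] = 0.
The sequence repeats with period 3.
So b[363] = b[0 + ((363-0) mod 3)] = b[0] = 8.

8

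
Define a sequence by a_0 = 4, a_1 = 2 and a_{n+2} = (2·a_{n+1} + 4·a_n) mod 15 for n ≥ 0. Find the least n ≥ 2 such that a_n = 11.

4

We have a_0 = 4, a_1 = 2, a_2 = 5, a_3 = 3, a_4 = 11, a_5 = 4, a_6 = 7, a_7 = 0, a_8 = 13, a_9 = 11, a_{10} = 14, a_{11} = 12, a_{12} = 5, a_{13} = 13, a_{14} = 1, a_{15} = 9, a_{16} = 7, a_{17} = 5, a_{18} = 8, a_{19} = 6, a_{20} = 14, a_{21} = 7, a_{22} = 10, a_{23} = 3, a_{24} = 1, a_{25} = 14, a_{26} = 2, a_{27} = 0, a_{28} = 8, a_{29} = 1, a_{30} = 4, a_{31} = 12, a_{32} = 10, a_{33} = 8, a_{34} = 11, a_{35} = 9, a_{36} = 2, a_{37} = 10, a_{38} = 13, a_{39} = 6, a_{40} = 4, a_{41} = 2.
The sequence repeats with period 40.
The value 11 first appears (with n ≥ 2) at a_4.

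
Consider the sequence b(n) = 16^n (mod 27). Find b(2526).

10

Computing terms: b(1) = 16, b(2) = 13, b(3) = 19, b(4) = 7, b(5) = 4, b(6) = 10, b(7) = 25, b(8) = 22, b(9) = 1, b(10) = 16.
The sequence repeats with period 9.
(2526 - 1) mod 9 = 5, so b(2526) = b(6) = 10.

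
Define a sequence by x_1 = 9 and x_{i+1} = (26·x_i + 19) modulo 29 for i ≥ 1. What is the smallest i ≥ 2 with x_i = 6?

x_1 = 9; x_2 = 21; x_3 = 14; x_4 = 6; x_5 = 1; x_6 = 16; x_7 = 0; x_8 = 19; x_9 = 20; x_{10} = 17; x_{11} = 26; x_{12} = 28; x_{13} = 22; x_{14} = 11; x_{15} = 15; x_{16} = 3; x_{17} = 10; x_{18} = 18; x_{19} = 23; x_{20} = 8; x_{21} = 24; x_{22} = 5; x_{23} = 4; x_{24} = 7; x_{25} = 27; x_{26} = 25; x_{27} = 2; x_{28} = 13; x_{29} = 9.
Since x_{29} = x_1 = 9, the sequence is periodic with period 28.
The value 6 first appears (with i ≥ 2) at x_4.

4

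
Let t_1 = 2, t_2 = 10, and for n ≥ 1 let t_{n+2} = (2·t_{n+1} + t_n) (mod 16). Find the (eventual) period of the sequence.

4

Listing terms: t_1 = 2; t_2 = 10; t_3 = 6; t_4 = 6; t_5 = 2; t_6 = 10.
The sequence repeats with period 4.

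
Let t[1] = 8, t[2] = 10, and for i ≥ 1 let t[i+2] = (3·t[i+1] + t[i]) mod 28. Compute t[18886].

24

Computing terms: t[1] = 8, t[2] = 10, t[3] = 10, t[4] = 12, t[5] = 18, t[6] = 10, t[7] = 20, t[8] = 14, t[9] = 6, t[10] = 4, t[11] = 18, t[12] = 2, t[13] = 24, t[14] = 18, t[15] = 22, t[16] = 0, t[17] = 22, t[18] = 10, t[19] = 24, t[20] = 26, t[21] = 18, t[22] = 24, t[23] = 6, t[24] = 14, t[25] = 20, t[26] = 18, t[27] = 18, t[28] = 16, t[29] = 10, t[30] = 18, t[31] = 8, t[32] = 14, t[33] = 22, t[34] = 24, t[35] = 10, t[36] = 26, t[37] = 4, t[38] = 10, t[39] = 6, t[40] = 0, t[41] = 6, t[42] = 18, t[43] = 4, t[44] = 2, t[45] = 10, t[46] = 4, t[47] = 22, t[48] = 14, t[49] = 8, t[50] = 10.
Since (t[49], t[50]) = (t[1], t[2]) = (8, 10) (two consecutive terms determine the rest), the sequence is periodic with period 48.
(18886 - 1) mod 48 = 21, so t[18886] = t[22] = 24.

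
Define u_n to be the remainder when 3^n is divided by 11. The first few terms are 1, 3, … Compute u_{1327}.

Computing terms: u_0 = 1,  u_1 = 3,  u_2 = 9,  u_3 = 5,  u_4 = 4,  u_5 = 1.
Since u_5 = u_0 = 1, the sequence is periodic with period 5.
(1327 - 0) mod 5 = 2, so u_{1327} = u_2 = 9.

9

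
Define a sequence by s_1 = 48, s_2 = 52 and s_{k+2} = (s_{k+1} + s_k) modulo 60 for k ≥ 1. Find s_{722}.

Computing terms: s_1 = 48, s_2 = 52, s_3 = 40, s_4 = 32, s_5 = 12, s_6 = 44, s_7 = 56, s_8 = 40, s_9 = 36, s_{10} = 16, s_{11} = 52, s_{12} = 8, s_{13} = 0, s_{14} = 8, s_{15} = 8, s_{16} = 16, s_{17} = 24, s_{18} = 40, s_{19} = 4, s_{20} = 44, s_{21} = 48, s_{22} = 32, s_{23} = 20, s_{24} = 52, s_{25} = 12, s_{26} = 4, s_{27} = 16, s_{28} = 20, s_{29} = 36, s_{30} = 56, s_{31} = 32, s_{32} = 28, s_{33} = 0, s_{34} = 28, s_{35} = 28, s_{36} = 56, s_{37} = 24, s_{38} = 20, s_{39} = 44, s_{40} = 4, s_{41} = 48, s_{42} = 52.
The sequence repeats with period 40.
(722 - 1) mod 40 = 1, so s_{722} = s_2 = 52.

52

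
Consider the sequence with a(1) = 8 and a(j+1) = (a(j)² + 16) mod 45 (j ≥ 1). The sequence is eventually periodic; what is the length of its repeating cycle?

a(1) = 8, a(2) = 35, a(3) = 26, a(4) = 17, a(5) = 35.
Since a(5) = a(2) = 35, the sequence is eventually periodic: after a pre-period of length 1 it cycles with period 3.

3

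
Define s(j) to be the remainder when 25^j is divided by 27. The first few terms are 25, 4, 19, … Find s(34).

7

We have s(1) = 25; s(2) = 4; s(3) = 19; s(4) = 16; s(5) = 22; s(6) = 10; s(7) = 7; s(8) = 13; s(9) = 1; s(10) = 25.
Since s(10) = s(1) = 25, the sequence is periodic with period 9.
So s(34) = s(1 + ((34-1) mod 9)) = s(7) = 7.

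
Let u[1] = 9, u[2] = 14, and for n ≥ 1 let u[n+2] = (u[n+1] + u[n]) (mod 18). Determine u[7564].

1

u[1] = 9,  u[2] = 14,  u[3] = 5,  u[4] = 1,  u[5] = 6,  u[6] = 7,  u[7] = 13,  u[8] = 2,  u[9] = 15,  u[10] = 17,  u[11] = 14,  u[12] = 13,  u[13] = 9,  u[14] = 4,  u[15] = 13,  u[16] = 17,  u[17] = 12,  u[18] = 11,  u[19] = 5,  u[20] = 16,  u[21] = 3,  u[22] = 1,  u[23] = 4,  u[24] = 5,  u[25] = 9,  u[26] = 14.
Since (u[25], u[26]) = (u[1], u[2]) = (9, 14) (two consecutive terms determine the rest), the sequence is periodic with period 24.
So u[7564] = u[1 + ((7564-1) mod 24)] = u[4] = 1.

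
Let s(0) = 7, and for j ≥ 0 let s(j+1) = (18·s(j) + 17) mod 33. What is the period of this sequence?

10

We have s(0) = 7; s(1) = 11; s(2) = 17; s(3) = 26; s(4) = 23; s(5) = 2; s(6) = 20; s(7) = 14; s(8) = 5; s(9) = 8; s(10) = 29; s(11) = 11.
Since s(11) = s(1) = 11, the sequence is eventually periodic: after a pre-period of length 1 it cycles with period 10.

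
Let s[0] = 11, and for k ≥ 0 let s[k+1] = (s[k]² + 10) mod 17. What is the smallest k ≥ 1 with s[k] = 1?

2

We have s[0] = 11,  s[1] = 12,  s[2] = 1,  s[3] = 11.
The sequence repeats with period 3.
The value 1 first appears (with k ≥ 1) at s[2].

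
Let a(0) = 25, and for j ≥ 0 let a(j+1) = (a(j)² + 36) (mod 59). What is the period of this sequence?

Listing terms: a(0) = 25; a(1) = 12; a(2) = 3; a(3) = 45; a(4) = 55; a(5) = 52; a(6) = 26; a(7) = 4; a(8) = 52.
Since a(8) = a(5) = 52, the sequence is eventually periodic: after a pre-period of length 5 it cycles with period 3.

3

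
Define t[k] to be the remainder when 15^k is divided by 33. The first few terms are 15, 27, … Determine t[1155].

t[1] = 15; t[2] = 27; t[3] = 9; t[4] = 3; t[5] = 12; t[6] = 15.
Since t[6] = t[1] = 15, the sequence is periodic with period 5.
So t[1155] = t[1 + ((1155-1) mod 5)] = t[5] = 12.

12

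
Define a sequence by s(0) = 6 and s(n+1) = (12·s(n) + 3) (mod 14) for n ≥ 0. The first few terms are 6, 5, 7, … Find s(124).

11

s(0) = 6,  s(1) = 5,  s(2) = 7,  s(3) = 3,  s(4) = 11,  s(5) = 9,  s(6) = 13,  s(7) = 5.
Since s(7) = s(1) = 5, the sequence is eventually periodic: after a pre-period of length 1 it cycles with period 6.
For n ≥ 1, s(n) depends only on (n - 1) mod 6. (124 - 1) mod 6 = 3, so s(124) = s(4) = 11.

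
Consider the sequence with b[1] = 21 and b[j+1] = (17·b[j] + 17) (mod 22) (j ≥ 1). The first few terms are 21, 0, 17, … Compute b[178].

18

Listing terms: b[1] = 21,  b[2] = 0,  b[3] = 17,  b[4] = 20,  b[5] = 5,  b[6] = 14,  b[7] = 13,  b[8] = 18,  b[9] = 15,  b[10] = 8,  b[11] = 21.
The sequence repeats with period 10.
So b[178] = b[1 + ((178-1) mod 10)] = b[8] = 18.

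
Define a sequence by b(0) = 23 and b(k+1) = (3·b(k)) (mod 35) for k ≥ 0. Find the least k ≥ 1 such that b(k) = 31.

We have b(0) = 23,  b(1) = 34,  b(2) = 32,  b(3) = 26,  b(4) = 8,  b(5) = 24,  b(6) = 2,  b(7) = 6,  b(8) = 18,  b(9) = 19,  b(10) = 22,  b(11) = 31,  b(12) = 23.
The sequence repeats with period 12.
The value 31 first appears (with k ≥ 1) at b(11).

11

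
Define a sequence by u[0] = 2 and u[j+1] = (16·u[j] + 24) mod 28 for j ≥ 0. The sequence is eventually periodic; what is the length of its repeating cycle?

Listing terms: u[0] = 2,  u[1] = 0,  u[2] = 24,  u[3] = 16,  u[4] = 0.
Since u[4] = u[1] = 0, the sequence is eventually periodic: after a pre-period of length 1 it cycles with period 3.

3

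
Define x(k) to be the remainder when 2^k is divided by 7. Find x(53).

4

Computing terms: x(0) = 1,  x(1) = 2,  x(2) = 4,  x(3) = 1.
The sequence repeats with period 3.
(53 - 0) mod 3 = 2, so x(53) = x(2) = 4.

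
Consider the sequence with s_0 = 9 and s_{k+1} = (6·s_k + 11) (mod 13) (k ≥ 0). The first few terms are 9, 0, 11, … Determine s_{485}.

2

Listing terms: s_0 = 9,  s_1 = 0,  s_2 = 11,  s_3 = 12,  s_4 = 5,  s_5 = 2,  s_6 = 10,  s_7 = 6,  s_8 = 8,  s_9 = 7,  s_{10} = 1,  s_{11} = 4,  s_{12} = 9.
Since s_{12} = s_0 = 9, the sequence is periodic with period 12.
(485 - 0) mod 12 = 5, so s_{485} = s_5 = 2.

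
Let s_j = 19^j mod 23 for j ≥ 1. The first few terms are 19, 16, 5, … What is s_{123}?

Listing terms: s_1 = 19; s_2 = 16; s_3 = 5; s_4 = 3; s_5 = 11; s_6 = 2; s_7 = 15; s_8 = 9; s_9 = 10; s_{10} = 6; s_{11} = 22; s_{12} = 4; s_{13} = 7; s_{14} = 18; s_{15} = 20; s_{16} = 12; s_{17} = 21; s_{18} = 8; s_{19} = 14; s_{20} = 13; s_{21} = 17; s_{22} = 1; s_{23} = 19.
The sequence repeats with period 22.
(123 - 1) mod 22 = 12, so s_{123} = s_{13} = 7.

7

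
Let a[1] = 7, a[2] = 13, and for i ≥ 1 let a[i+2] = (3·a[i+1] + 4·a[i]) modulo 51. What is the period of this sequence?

4

a[1] = 7; a[2] = 13; a[3] = 16; a[4] = 49; a[5] = 7; a[6] = 13.
The sequence repeats with period 4.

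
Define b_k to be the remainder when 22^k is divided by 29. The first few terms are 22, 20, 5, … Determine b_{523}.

We have b_1 = 22,  b_2 = 20,  b_3 = 5,  b_4 = 23,  b_5 = 13,  b_6 = 25,  b_7 = 28,  b_8 = 7,  b_9 = 9,  b_{10} = 24,  b_{11} = 6,  b_{12} = 16,  b_{13} = 4,  b_{14} = 1,  b_{15} = 22.
Since b_{15} = b_1 = 22, the sequence is periodic with period 14.
So b_{523} = b_{1 + ((523-1) mod 14)} = b_5 = 13.

13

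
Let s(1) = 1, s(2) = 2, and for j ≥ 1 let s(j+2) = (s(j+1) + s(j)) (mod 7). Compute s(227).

3

Listing terms: s(1) = 1,  s(2) = 2,  s(3) = 3,  s(4) = 5,  s(5) = 1,  s(6) = 6,  s(7) = 0,  s(8) = 6,  s(9) = 6,  s(10) = 5,  s(11) = 4,  s(12) = 2,  s(13) = 6,  s(14) = 1,  s(15) = 0,  s(16) = 1,  s(17) = 1,  s(18) = 2.
The sequence repeats with period 16.
(227 - 1) mod 16 = 2, so s(227) = s(3) = 3.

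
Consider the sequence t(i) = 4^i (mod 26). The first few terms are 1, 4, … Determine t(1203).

12

Computing terms: t(0) = 1, t(1) = 4, t(2) = 16, t(3) = 12, t(4) = 22, t(5) = 10, t(6) = 14, t(7) = 4.
Since t(7) = t(1) = 4, the sequence is eventually periodic: after a pre-period of length 1 it cycles with period 6.
For i ≥ 1, t(i) depends only on (i - 1) mod 6. (1203 - 1) mod 6 = 2, so t(1203) = t(3) = 12.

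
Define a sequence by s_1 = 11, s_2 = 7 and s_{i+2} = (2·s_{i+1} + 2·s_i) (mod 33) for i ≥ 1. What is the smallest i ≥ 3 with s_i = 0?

6

Computing terms: s_1 = 11, s_2 = 7, s_3 = 3, s_4 = 20, s_5 = 13, s_6 = 0, s_7 = 26, s_8 = 19, s_9 = 24, s_{10} = 20, s_{11} = 22, s_{12} = 18, s_{13} = 14, s_{14} = 31, s_{15} = 24, s_{16} = 11, s_{17} = 4, s_{18} = 30, s_{19} = 2, s_{20} = 31, s_{21} = 0, s_{22} = 29, s_{23} = 25, s_{24} = 9, s_{25} = 2, s_{26} = 22, s_{27} = 15, s_{28} = 8, s_{29} = 13, s_{30} = 9, s_{31} = 11, s_{32} = 7.
Since (s_{31}, s_{32}) = (s_1, s_2) = (11, 7) (two consecutive terms determine the rest), the sequence is periodic with period 30.
The value 0 first appears (with i ≥ 3) at s_6.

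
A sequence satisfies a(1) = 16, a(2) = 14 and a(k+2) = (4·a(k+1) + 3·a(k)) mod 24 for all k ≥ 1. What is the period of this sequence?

a(1) = 16,  a(2) = 14,  a(3) = 8,  a(4) = 2,  a(5) = 8,  a(6) = 14,  a(7) = 8.
Since (a(6), a(7)) = (a(2), a(3)) = (14, 8) (two consecutive terms determine the rest), the sequence is eventually periodic: after a pre-period of length 1 it cycles with period 4.

4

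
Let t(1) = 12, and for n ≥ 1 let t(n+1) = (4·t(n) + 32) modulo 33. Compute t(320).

17

t(1) = 12,  t(2) = 14,  t(3) = 22,  t(4) = 21,  t(5) = 17,  t(6) = 1,  t(7) = 3,  t(8) = 11,  t(9) = 10,  t(10) = 6,  t(11) = 23,  t(12) = 25,  t(13) = 0,  t(14) = 32,  t(15) = 28,  t(16) = 12.
The sequence repeats with period 15.
(320 - 1) mod 15 = 4, so t(320) = t(5) = 17.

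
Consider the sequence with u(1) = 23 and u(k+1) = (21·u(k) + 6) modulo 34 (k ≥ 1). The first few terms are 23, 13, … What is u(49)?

23

u(1) = 23; u(2) = 13; u(3) = 7; u(4) = 17; u(5) = 23.
Since u(5) = u(1) = 23, the sequence is periodic with period 4.
(49 - 1) mod 4 = 0, so u(49) = u(1) = 23.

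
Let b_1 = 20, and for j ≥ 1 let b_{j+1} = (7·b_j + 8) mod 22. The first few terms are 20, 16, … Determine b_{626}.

b_1 = 20; b_2 = 16; b_3 = 10; b_4 = 12; b_5 = 4; b_6 = 14; b_7 = 18; b_8 = 2; b_9 = 0; b_{10} = 8; b_{11} = 20.
The sequence repeats with period 10.
So b_{626} = b_{1 + ((626-1) mod 10)} = b_6 = 14.

14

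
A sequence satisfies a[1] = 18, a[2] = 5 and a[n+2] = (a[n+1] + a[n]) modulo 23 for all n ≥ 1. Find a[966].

10

We have a[1] = 18; a[2] = 5; a[3] = 0; a[4] = 5; a[5] = 5; a[6] = 10; a[7] = 15; a[8] = 2; a[9] = 17; a[10] = 19; a[11] = 13; a[12] = 9; a[13] = 22; a[14] = 8; a[15] = 7; a[16] = 15; a[17] = 22; a[18] = 14; a[19] = 13; a[20] = 4; a[21] = 17; a[22] = 21; a[23] = 15; a[24] = 13; a[25] = 5; a[26] = 18; a[27] = 0; a[28] = 18; a[29] = 18; a[30] = 13; a[31] = 8; a[32] = 21; a[33] = 6; a[34] = 4; a[35] = 10; a[36] = 14; a[37] = 1; a[38] = 15; a[39] = 16; a[40] = 8; a[41] = 1; a[42] = 9; a[43] = 10; a[44] = 19; a[45] = 6; a[46] = 2; a[47] = 8; a[48] = 10; a[49] = 18; a[50] = 5.
Since (a[49], a[50]) = (a[1], a[2]) = (18, 5) (two consecutive terms determine the rest), the sequence is periodic with period 48.
So a[966] = a[1 + ((966-1) mod 48)] = a[6] = 10.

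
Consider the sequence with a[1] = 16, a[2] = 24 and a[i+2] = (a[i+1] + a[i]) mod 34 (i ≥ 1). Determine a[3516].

2

We have a[1] = 16; a[2] = 24; a[3] = 6; a[4] = 30; a[5] = 2; a[6] = 32; a[7] = 0; a[8] = 32; a[9] = 32; a[10] = 30; a[11] = 28; a[12] = 24; a[13] = 18; a[14] = 8; a[15] = 26; a[16] = 0; a[17] = 26; a[18] = 26; a[19] = 18; a[20] = 10; a[21] = 28; a[22] = 4; a[23] = 32; a[24] = 2; a[25] = 0; a[26] = 2; a[27] = 2; a[28] = 4; a[29] = 6; a[30] = 10; a[31] = 16; a[32] = 26; a[33] = 8; a[34] = 0; a[35] = 8; a[36] = 8; a[37] = 16; a[38] = 24.
Since (a[37], a[38]) = (a[1], a[2]) = (16, 24) (two consecutive terms determine the rest), the sequence is periodic with period 36.
So a[3516] = a[1 + ((3516-1) mod 36)] = a[24] = 2.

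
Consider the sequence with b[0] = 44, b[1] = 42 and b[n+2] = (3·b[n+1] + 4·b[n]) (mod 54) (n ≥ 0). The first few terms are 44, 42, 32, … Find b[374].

Computing terms: b[0] = 44, b[1] = 42, b[2] = 32, b[3] = 48, b[4] = 2, b[5] = 36, b[6] = 8, b[7] = 6, b[8] = 50, b[9] = 12, b[10] = 20, b[11] = 0, b[12] = 26, b[13] = 24, b[14] = 14, b[15] = 30, b[16] = 38, b[17] = 18, b[18] = 44, b[19] = 42.
Since (b[18], b[19]) = (b[0], b[1]) = (44, 42) (two consecutive terms determine the rest), the sequence is periodic with period 18.
(374 - 0) mod 18 = 14, so b[374] = b[14] = 14.

14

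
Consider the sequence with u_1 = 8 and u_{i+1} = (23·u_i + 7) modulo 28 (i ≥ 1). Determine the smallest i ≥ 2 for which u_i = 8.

7

Computing terms: u_1 = 8; u_2 = 23; u_3 = 4; u_4 = 15; u_5 = 16; u_6 = 11; u_7 = 8.
The sequence repeats with period 6.
The value 8 next appears (with i ≥ 2) at u_7.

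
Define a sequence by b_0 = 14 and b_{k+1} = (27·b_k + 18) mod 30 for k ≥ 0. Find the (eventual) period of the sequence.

4

We have b_0 = 14, b_1 = 6, b_2 = 0, b_3 = 18, b_4 = 24, b_5 = 6.
Since b_5 = b_1 = 6, the sequence is eventually periodic: after a pre-period of length 1 it cycles with period 4.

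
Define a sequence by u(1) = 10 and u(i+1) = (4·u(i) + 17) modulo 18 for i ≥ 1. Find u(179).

u(1) = 10,  u(2) = 3,  u(3) = 11,  u(4) = 7,  u(5) = 9,  u(6) = 17,  u(7) = 13,  u(8) = 15,  u(9) = 5,  u(10) = 1,  u(11) = 3.
Since u(11) = u(2) = 3, the sequence is eventually periodic: after a pre-period of length 1 it cycles with period 9.
For i ≥ 2, u(i) depends only on (i - 2) mod 9. (179 - 2) mod 9 = 6, so u(179) = u(8) = 15.

15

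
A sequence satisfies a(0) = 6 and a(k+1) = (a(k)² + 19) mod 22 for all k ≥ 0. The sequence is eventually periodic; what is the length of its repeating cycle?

Computing terms: a(0) = 6; a(1) = 11; a(2) = 8; a(3) = 17; a(4) = 0; a(5) = 19; a(6) = 6.
The sequence repeats with period 6.

6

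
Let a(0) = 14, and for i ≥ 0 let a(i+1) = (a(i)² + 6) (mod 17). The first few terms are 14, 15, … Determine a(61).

15

Listing terms: a(0) = 14, a(1) = 15, a(2) = 10, a(3) = 4, a(4) = 5, a(5) = 14.
The sequence repeats with period 5.
So a(61) = a(0 + ((61-0) mod 5)) = a(1) = 15.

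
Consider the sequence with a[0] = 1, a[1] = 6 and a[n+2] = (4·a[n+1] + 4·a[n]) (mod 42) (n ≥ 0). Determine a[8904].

22

a[0] = 1, a[1] = 6, a[2] = 28, a[3] = 10, a[4] = 26, a[5] = 18, a[6] = 8, a[7] = 20, a[8] = 28, a[9] = 24, a[10] = 40, a[11] = 4, a[12] = 8, a[13] = 6, a[14] = 14, a[15] = 38, a[16] = 40, a[17] = 18, a[18] = 22, a[19] = 34, a[20] = 14, a[21] = 24, a[22] = 26, a[23] = 32, a[24] = 22, a[25] = 6, a[26] = 28.
Since (a[25], a[26]) = (a[1], a[2]) = (6, 28) (two consecutive terms determine the rest), the sequence is eventually periodic: after a pre-period of length 1 it cycles with period 24.
For n ≥ 1, a[n] depends only on (n - 1) mod 24. (8904 - 1) mod 24 = 23, so a[8904] = a[24] = 22.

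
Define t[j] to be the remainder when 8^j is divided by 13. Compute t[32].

1

t[0] = 1,  t[1] = 8,  t[2] = 12,  t[3] = 5,  t[4] = 1.
The sequence repeats with period 4.
(32 - 0) mod 4 = 0, so t[32] = t[0] = 1.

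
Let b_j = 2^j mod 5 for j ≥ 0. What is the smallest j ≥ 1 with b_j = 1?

Listing terms: b_0 = 1,  b_1 = 2,  b_2 = 4,  b_3 = 3,  b_4 = 1.
The sequence repeats with period 4.
The value 1 next appears (with j ≥ 1) at b_4.

4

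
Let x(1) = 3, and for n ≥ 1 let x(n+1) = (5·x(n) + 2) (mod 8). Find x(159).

7

Computing terms: x(1) = 3,  x(2) = 1,  x(3) = 7,  x(4) = 5,  x(5) = 3.
The sequence repeats with period 4.
So x(159) = x(1 + ((159-1) mod 4)) = x(3) = 7.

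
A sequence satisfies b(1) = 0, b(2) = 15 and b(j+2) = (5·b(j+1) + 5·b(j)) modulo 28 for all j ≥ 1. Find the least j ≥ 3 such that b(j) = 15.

Computing terms: b(1) = 0,  b(2) = 15,  b(3) = 19,  b(4) = 2,  b(5) = 21,  b(6) = 3,  b(7) = 8,  b(8) = 27,  b(9) = 7,  b(10) = 2,  b(11) = 17,  b(12) = 11,  b(13) = 0,  b(14) = 27,  b(15) = 23,  b(16) = 26,  b(17) = 21,  b(18) = 11,  b(19) = 20,  b(20) = 15,  b(21) = 7,  b(22) = 26,  b(23) = 25,  b(24) = 3,  b(25) = 0,  b(26) = 15.
Since (b(25), b(26)) = (b(1), b(2)) = (0, 15) (two consecutive terms determine the rest), the sequence is periodic with period 24.
The value 15 first appears (with j ≥ 3) at b(20).

20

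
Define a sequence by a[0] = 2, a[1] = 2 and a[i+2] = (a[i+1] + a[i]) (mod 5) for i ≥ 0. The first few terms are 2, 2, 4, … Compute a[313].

4

Listing terms: a[0] = 2,  a[1] = 2,  a[2] = 4,  a[3] = 1,  a[4] = 0,  a[5] = 1,  a[6] = 1,  a[7] = 2,  a[8] = 3,  a[9] = 0,  a[10] = 3,  a[11] = 3,  a[12] = 1,  a[13] = 4,  a[14] = 0,  a[15] = 4,  a[16] = 4,  a[17] = 3,  a[18] = 2,  a[19] = 0,  a[20] = 2,  a[21] = 2.
Since (a[20], a[21]) = (a[0], a[1]) = (2, 2) (two consecutive terms determine the rest), the sequence is periodic with period 20.
(313 - 0) mod 20 = 13, so a[313] = a[13] = 4.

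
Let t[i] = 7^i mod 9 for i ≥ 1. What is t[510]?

1

We have t[1] = 7,  t[2] = 4,  t[3] = 1,  t[4] = 7.
The sequence repeats with period 3.
So t[510] = t[1 + ((510-1) mod 3)] = t[3] = 1.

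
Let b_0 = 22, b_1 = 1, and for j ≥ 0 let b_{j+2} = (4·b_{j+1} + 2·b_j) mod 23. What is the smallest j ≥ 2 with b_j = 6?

16

b_0 = 22,  b_1 = 1,  b_2 = 2,  b_3 = 10,  b_4 = 21,  b_5 = 12,  b_6 = 21,  b_7 = 16,  b_8 = 14,  b_9 = 19,  b_{10} = 12,  b_{11} = 17,  b_{12} = 0,  b_{13} = 11,  b_{14} = 21,  b_{15} = 14,  b_{16} = 6,  b_{17} = 6,  b_{18} = 13,  b_{19} = 18,  b_{20} = 6,  b_{21} = 14,  b_{22} = 22,  b_{23} = 1.
The sequence repeats with period 22.
The value 6 first appears (with j ≥ 2) at b_{16}.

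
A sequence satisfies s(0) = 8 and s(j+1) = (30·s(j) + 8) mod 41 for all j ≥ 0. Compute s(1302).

29

We have s(0) = 8, s(1) = 2, s(2) = 27, s(3) = 39, s(4) = 30, s(5) = 6, s(6) = 24, s(7) = 31, s(8) = 36, s(9) = 22, s(10) = 12, s(11) = 40, s(12) = 19, s(13) = 4, s(14) = 5, s(15) = 35, s(16) = 33, s(17) = 14, s(18) = 18, s(19) = 15, s(20) = 7, s(21) = 13, s(22) = 29, s(23) = 17, s(24) = 26, s(25) = 9, s(26) = 32, s(27) = 25, s(28) = 20, s(29) = 34, s(30) = 3, s(31) = 16, s(32) = 37, s(33) = 11, s(34) = 10, s(35) = 21, s(36) = 23, s(37) = 1, s(38) = 38, s(39) = 0, s(40) = 8.
Since s(40) = s(0) = 8, the sequence is periodic with period 40.
So s(1302) = s(0 + ((1302-0) mod 40)) = s(22) = 29.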